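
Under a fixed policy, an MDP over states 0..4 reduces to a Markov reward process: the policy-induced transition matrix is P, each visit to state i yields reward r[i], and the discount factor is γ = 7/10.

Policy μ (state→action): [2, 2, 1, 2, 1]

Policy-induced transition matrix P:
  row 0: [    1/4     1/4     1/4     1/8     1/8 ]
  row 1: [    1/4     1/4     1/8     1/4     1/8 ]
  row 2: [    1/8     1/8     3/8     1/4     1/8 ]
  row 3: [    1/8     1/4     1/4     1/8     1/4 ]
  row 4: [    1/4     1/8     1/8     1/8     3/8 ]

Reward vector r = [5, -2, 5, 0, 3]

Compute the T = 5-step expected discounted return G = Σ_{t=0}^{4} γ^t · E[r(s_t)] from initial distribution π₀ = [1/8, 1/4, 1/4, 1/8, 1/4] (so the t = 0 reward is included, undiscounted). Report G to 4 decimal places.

G = 6.2771

t=0: π = [0.1250, 0.2500, 0.2500, 0.1250, 0.2500], E[r] = 2.1250, γ^t·E[r] = 2.125000, running G = 2.125000
t=1: π = [0.2031, 0.1875, 0.2188, 0.1875, 0.2031], E[r] = 2.3438, γ^t·E[r] = 1.640625, running G = 3.765625
t=2: π = [0.1992, 0.1973, 0.2285, 0.1758, 0.1992], E[r] = 2.3418, γ^t·E[r] = 1.147480, running G = 4.913105
t=3: π = [0.1995, 0.1965, 0.2290, 0.1782, 0.1968], E[r] = 2.3396, γ^t·E[r] = 0.802483, running G = 5.715588
t=4: π = [0.1991, 0.1968, 0.2295, 0.1782, 0.1965], E[r] = 2.3387, γ^t·E[r] = 0.561511, running G = 6.277099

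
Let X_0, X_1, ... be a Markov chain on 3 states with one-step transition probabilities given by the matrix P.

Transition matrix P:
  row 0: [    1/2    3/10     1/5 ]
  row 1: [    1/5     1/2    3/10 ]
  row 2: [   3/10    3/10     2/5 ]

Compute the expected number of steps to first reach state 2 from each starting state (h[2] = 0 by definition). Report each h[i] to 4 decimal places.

h = [4.2105, 3.6842, 0.0000]

First-step conditioning: h[2] = 0; for i ≠ 2, h[i] = 1 + Σ_k P[i][k]·h[k].
  h[0] = 1 + 1/2·h[0] + 3/10·h[1]
  h[1] = 1 + 1/5·h[0] + 1/2·h[1]
Solving the 2×2 linear system over states ≠ 2 gives exactly h = [80/19, 70/19, 0] (h[2] = 0 is the target).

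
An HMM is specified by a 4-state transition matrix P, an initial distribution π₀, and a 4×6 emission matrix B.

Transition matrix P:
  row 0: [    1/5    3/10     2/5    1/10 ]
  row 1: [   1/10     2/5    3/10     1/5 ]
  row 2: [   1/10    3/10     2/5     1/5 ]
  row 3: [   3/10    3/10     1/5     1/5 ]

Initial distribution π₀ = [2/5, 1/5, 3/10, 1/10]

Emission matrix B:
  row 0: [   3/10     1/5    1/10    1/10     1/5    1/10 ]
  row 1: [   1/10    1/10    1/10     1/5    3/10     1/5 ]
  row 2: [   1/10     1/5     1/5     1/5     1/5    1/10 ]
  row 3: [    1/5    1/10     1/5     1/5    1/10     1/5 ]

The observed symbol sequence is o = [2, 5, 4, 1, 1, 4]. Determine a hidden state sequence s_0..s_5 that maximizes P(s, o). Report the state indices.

t=0: δ = [4.000e-02, 2.000e-02, 6.000e-02, 2.000e-02]  (obs o_0=2)
t=1: δ = [8.000e-04, 3.600e-03, 2.400e-03, 2.400e-03]  ψ = [0, 2, 2, 2]  (obs o_1=5)
t=2: δ = [1.440e-04, 4.320e-04, 2.160e-04, 7.200e-05]  ψ = [3, 1, 1, 1]  (obs o_2=4)
t=3: δ = [8.640e-06, 1.728e-05, 2.592e-05, 8.640e-06]  ψ = [1, 1, 1, 1]  (obs o_3=1)
t=4: δ = [5.184e-07, 7.776e-07, 2.074e-06, 5.184e-07]  ψ = [2, 2, 2, 2]  (obs o_4=1)
t=5: δ = [4.147e-08, 1.866e-07, 1.659e-07, 4.147e-08]  ψ = [2, 2, 2, 2]  (obs o_5=4)
backtrack: best end state = 1; path = [2, 1, 1, 2, 2, 1]

path = [2, 1, 1, 2, 2, 1]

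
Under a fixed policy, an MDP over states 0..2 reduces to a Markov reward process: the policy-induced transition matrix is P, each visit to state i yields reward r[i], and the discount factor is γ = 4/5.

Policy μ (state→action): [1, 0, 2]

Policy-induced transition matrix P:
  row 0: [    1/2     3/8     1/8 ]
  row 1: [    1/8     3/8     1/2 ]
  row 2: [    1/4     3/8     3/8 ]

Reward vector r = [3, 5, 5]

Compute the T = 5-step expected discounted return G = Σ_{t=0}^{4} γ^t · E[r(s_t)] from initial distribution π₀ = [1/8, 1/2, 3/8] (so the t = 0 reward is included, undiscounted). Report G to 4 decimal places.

G = 15.3828

t=0: π = [0.1250, 0.5000, 0.3750], E[r] = 4.7500, γ^t·E[r] = 4.750000, running G = 4.750000
t=1: π = [0.2188, 0.3750, 0.4063], E[r] = 4.5625, γ^t·E[r] = 3.650000, running G = 8.400000
t=2: π = [0.2578, 0.3750, 0.3672], E[r] = 4.4844, γ^t·E[r] = 2.870000, running G = 11.270000
t=3: π = [0.2676, 0.3750, 0.3574], E[r] = 4.4648, γ^t·E[r] = 2.286000, running G = 13.556000
t=4: π = [0.2700, 0.3750, 0.3550], E[r] = 4.4600, γ^t·E[r] = 1.826800, running G = 15.382800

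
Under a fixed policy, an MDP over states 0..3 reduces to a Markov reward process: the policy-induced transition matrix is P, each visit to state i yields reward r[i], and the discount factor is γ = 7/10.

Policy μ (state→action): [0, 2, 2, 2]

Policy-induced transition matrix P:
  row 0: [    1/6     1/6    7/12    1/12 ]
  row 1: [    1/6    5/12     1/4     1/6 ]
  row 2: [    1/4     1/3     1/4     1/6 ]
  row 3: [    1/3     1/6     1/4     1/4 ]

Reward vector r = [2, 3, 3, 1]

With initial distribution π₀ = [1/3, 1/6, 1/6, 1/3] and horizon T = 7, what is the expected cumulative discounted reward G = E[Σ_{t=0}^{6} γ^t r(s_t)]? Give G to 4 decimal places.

t=0: π = [0.3333, 0.1667, 0.1667, 0.3333], E[r] = 2.0000, γ^t·E[r] = 2.000000, running G = 2.000000
t=1: π = [0.2361, 0.2361, 0.3611, 0.1667], E[r] = 2.4306, γ^t·E[r] = 1.701389, running G = 3.701389
t=2: π = [0.2245, 0.2859, 0.3287, 0.1609], E[r] = 2.4537, γ^t·E[r] = 1.202315, running G = 4.903704
t=3: π = [0.2209, 0.2929, 0.3248, 0.1614], E[r] = 2.4564, γ^t·E[r] = 0.842547, running G = 5.746250
t=4: π = [0.2206, 0.2940, 0.3236, 0.1617], E[r] = 2.4560, γ^t·E[r] = 0.589675, running G = 6.335925
t=5: π = [0.2206, 0.2941, 0.3235, 0.1618], E[r] = 2.4559, γ^t·E[r] = 0.412763, running G = 6.748688
t=6: π = [0.2206, 0.2941, 0.3235, 0.1618], E[r] = 2.4559, γ^t·E[r] = 0.288932, running G = 7.037620

G = 7.0376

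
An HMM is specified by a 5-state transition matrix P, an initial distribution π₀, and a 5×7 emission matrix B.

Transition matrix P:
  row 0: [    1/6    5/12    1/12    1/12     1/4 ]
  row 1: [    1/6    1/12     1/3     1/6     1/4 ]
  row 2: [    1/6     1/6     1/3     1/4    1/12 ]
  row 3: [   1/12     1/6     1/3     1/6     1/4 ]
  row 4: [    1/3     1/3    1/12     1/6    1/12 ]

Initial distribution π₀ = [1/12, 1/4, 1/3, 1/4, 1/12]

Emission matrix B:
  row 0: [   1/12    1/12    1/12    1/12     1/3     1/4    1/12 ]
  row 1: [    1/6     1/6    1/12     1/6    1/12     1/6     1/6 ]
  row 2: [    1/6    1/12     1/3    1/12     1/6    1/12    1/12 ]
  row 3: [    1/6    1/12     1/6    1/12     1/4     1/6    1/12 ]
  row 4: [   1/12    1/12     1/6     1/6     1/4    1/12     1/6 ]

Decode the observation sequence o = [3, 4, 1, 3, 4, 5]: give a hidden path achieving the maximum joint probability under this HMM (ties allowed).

path = [1, 0, 1, 4, 0, 1]

t=0: δ = [6.944e-03, 4.167e-02, 2.778e-02, 2.083e-02, 1.389e-02]  (obs o_0=3)
t=1: δ = [2.315e-03, 3.858e-04, 2.315e-03, 1.736e-03, 2.604e-03]  ψ = [1, 2, 1, 1, 1]  (obs o_1=4)
t=2: δ = [7.234e-05, 1.608e-04, 6.430e-05, 4.823e-05, 4.823e-05]  ψ = [4, 0, 2, 2, 0]  (obs o_2=1)
t=3: δ = [2.233e-06, 5.023e-06, 4.465e-06, 2.233e-06, 6.698e-06]  ψ = [1, 0, 1, 1, 1]  (obs o_3=3)
t=4: δ = [7.442e-07, 1.861e-07, 2.791e-07, 2.791e-07, 3.140e-07]  ψ = [4, 4, 1, 2, 1]  (obs o_4=4)
t=5: δ = [3.101e-08, 5.168e-08, 7.752e-09, 1.163e-08, 1.550e-08]  ψ = [0, 0, 2, 2, 0]  (obs o_5=5)
backtrack: best end state = 1; path = [1, 0, 1, 4, 0, 1]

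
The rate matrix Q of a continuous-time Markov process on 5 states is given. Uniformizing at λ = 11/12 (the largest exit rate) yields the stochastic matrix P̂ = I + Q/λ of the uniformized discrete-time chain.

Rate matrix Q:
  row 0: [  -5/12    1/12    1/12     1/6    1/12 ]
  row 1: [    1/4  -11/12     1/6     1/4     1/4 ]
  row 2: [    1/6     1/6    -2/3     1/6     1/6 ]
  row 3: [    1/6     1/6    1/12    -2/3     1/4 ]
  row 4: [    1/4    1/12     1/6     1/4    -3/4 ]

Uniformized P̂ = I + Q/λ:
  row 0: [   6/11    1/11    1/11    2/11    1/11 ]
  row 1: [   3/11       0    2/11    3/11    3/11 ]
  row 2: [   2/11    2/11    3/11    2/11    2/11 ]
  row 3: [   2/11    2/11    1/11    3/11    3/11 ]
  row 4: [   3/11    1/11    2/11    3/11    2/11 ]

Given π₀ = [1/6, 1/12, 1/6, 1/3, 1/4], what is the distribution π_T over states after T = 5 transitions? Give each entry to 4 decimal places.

t=0: π = [0.1667, 0.0833, 0.1667, 0.3333, 0.2500]
t=1: π = [0.2727, 0.1288, 0.1515, 0.2424, 0.2045]
t=2: π = [0.3113, 0.1150, 0.1488, 0.2342, 0.1908]
t=3: π = [0.3228, 0.1153, 0.1458, 0.2309, 0.1853]
t=4: π = [0.3265, 0.1147, 0.1447, 0.2301, 0.1839]
t=5: π = [0.3277, 0.1146, 0.1444, 0.2299, 0.1835]

π = [0.3277, 0.1146, 0.1444, 0.2299, 0.1835]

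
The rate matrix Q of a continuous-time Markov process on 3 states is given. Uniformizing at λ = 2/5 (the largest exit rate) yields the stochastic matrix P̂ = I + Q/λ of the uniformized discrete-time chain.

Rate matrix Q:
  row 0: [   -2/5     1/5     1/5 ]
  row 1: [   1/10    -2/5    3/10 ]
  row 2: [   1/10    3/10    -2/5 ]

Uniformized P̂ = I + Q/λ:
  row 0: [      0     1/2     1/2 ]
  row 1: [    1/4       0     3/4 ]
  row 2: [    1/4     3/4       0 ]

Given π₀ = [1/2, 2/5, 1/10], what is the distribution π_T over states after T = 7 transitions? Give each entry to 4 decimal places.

t=0: π = [0.5000, 0.4000, 0.1000]
t=1: π = [0.1250, 0.3250, 0.5500]
t=2: π = [0.2188, 0.4750, 0.3063]
t=3: π = [0.1953, 0.3391, 0.4656]
t=4: π = [0.2012, 0.4469, 0.3520]
t=5: π = [0.1997, 0.3646, 0.4357]
t=6: π = [0.2001, 0.4267, 0.3733]
t=7: π = [0.2000, 0.3800, 0.4200]

π = [0.2000, 0.3800, 0.4200]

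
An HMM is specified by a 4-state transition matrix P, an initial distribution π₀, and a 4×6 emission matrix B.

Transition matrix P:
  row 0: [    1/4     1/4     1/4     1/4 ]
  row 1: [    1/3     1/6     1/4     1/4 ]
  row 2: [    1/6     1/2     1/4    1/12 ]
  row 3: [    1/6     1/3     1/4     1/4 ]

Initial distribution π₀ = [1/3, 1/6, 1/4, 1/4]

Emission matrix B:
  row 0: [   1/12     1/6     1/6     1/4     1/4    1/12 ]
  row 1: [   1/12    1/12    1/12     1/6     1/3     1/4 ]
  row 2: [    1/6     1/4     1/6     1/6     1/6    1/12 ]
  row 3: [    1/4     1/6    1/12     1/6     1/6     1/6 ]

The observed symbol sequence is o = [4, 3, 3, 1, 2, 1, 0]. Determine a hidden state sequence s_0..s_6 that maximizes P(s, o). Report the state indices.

t=0: δ = [8.333e-02, 5.556e-02, 4.167e-02, 4.167e-02]  (obs o_0=4)
t=1: δ = [5.208e-03, 3.472e-03, 3.472e-03, 3.472e-03]  ψ = [0, 0, 0, 0]  (obs o_1=3)
t=2: δ = [3.255e-04, 2.894e-04, 2.170e-04, 2.170e-04]  ψ = [0, 2, 0, 0]  (obs o_2=3)
t=3: δ = [1.608e-05, 9.042e-06, 2.035e-05, 1.356e-05]  ψ = [1, 2, 0, 0]  (obs o_3=1)
t=4: δ = [6.698e-07, 8.477e-07, 8.477e-07, 3.349e-07]  ψ = [0, 2, 2, 0]  (obs o_4=2)
t=5: δ = [4.710e-08, 3.532e-08, 5.298e-08, 3.532e-08]  ψ = [1, 2, 1, 1]  (obs o_5=1)
t=6: δ = [9.811e-10, 2.208e-09, 2.208e-09, 2.943e-09]  ψ = [0, 2, 2, 0]  (obs o_6=0)
backtrack: best end state = 3; path = [0, 0, 0, 2, 1, 0, 3]

path = [0, 0, 0, 2, 1, 0, 3]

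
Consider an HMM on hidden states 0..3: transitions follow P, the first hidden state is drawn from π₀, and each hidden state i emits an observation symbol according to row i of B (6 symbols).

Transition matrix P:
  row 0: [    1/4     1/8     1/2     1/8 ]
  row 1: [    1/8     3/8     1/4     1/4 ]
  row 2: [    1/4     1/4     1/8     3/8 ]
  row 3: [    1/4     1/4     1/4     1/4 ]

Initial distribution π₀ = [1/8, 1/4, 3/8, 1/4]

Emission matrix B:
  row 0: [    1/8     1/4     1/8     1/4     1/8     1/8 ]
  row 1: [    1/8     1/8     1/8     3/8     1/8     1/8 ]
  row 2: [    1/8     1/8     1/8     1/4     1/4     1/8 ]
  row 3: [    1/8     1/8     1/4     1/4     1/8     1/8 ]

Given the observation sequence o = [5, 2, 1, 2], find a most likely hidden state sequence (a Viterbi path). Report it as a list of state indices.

path = [2, 3, 0, 2]

t=0: δ = [1.562e-02, 3.125e-02, 4.688e-02, 3.125e-02]  (obs o_0=5)
t=1: δ = [1.465e-03, 1.465e-03, 9.766e-04, 4.395e-03]  ψ = [2, 1, 0, 2]  (obs o_1=2)
t=2: δ = [2.747e-04, 1.373e-04, 1.373e-04, 1.373e-04]  ψ = [3, 3, 3, 3]  (obs o_2=1)
t=3: δ = [8.583e-06, 6.437e-06, 1.717e-05, 1.287e-05]  ψ = [0, 1, 0, 2]  (obs o_3=2)
backtrack: best end state = 2; path = [2, 3, 0, 2]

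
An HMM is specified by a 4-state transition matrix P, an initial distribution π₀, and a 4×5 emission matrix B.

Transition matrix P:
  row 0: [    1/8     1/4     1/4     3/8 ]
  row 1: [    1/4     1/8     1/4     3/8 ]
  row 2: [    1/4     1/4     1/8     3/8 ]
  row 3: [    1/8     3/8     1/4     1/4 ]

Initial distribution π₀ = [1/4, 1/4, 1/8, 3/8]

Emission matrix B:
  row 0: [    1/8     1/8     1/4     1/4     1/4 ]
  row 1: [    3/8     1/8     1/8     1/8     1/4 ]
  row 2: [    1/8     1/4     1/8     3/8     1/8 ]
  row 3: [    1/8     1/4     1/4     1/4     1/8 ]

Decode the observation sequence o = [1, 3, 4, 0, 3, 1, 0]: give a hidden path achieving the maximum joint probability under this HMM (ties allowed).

t=0: δ = [3.125e-02, 3.125e-02, 3.125e-02, 9.375e-02]  (obs o_0=1)
t=1: δ = [2.930e-03, 4.395e-03, 8.789e-03, 5.859e-03]  ψ = [3, 3, 3, 3]  (obs o_1=3)
t=2: δ = [5.493e-04, 5.493e-04, 1.831e-04, 4.120e-04]  ψ = [2, 2, 3, 2]  (obs o_2=4)
t=3: δ = [1.717e-05, 5.794e-05, 1.717e-05, 2.575e-05]  ψ = [1, 3, 0, 0]  (obs o_3=0)
t=4: δ = [3.621e-06, 1.207e-06, 5.431e-06, 5.431e-06]  ψ = [1, 3, 1, 1]  (obs o_4=3)
t=5: δ = [1.697e-07, 2.546e-07, 3.395e-07, 5.092e-07]  ψ = [2, 3, 3, 2]  (obs o_5=1)
t=6: δ = [1.061e-08, 7.161e-08, 1.591e-08, 1.591e-08]  ψ = [2, 3, 3, 2]  (obs o_6=0)
backtrack: best end state = 1; path = [3, 2, 3, 1, 2, 3, 1]

path = [3, 2, 3, 1, 2, 3, 1]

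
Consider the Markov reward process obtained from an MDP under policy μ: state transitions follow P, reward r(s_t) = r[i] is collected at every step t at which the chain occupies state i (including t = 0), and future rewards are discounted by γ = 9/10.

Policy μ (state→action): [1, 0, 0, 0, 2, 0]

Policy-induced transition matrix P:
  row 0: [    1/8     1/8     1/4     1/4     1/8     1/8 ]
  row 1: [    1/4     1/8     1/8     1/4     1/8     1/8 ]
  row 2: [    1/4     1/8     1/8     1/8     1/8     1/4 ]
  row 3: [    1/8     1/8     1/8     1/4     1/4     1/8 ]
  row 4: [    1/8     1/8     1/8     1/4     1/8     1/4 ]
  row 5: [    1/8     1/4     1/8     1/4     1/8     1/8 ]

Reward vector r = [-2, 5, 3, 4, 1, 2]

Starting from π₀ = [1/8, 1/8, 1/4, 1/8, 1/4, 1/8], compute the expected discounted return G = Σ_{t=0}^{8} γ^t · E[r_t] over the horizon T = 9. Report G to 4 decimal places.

t=0: π = [0.1250, 0.1250, 0.2500, 0.1250, 0.2500, 0.1250], E[r] = 2.1250, γ^t·E[r] = 2.125000, running G = 2.125000
t=1: π = [0.1719, 0.1406, 0.1406, 0.2188, 0.1406, 0.1875], E[r] = 2.1719, γ^t·E[r] = 1.954688, running G = 4.079688
t=2: π = [0.1602, 0.1484, 0.1465, 0.2324, 0.1523, 0.1602], E[r] = 2.2637, γ^t·E[r] = 1.833574, running G = 5.913262
t=3: π = [0.1619, 0.1450, 0.1450, 0.2317, 0.1541, 0.1624], E[r] = 2.2419, γ^t·E[r] = 1.634377, running G = 7.547638
t=4: π = [0.1613, 0.1453, 0.1452, 0.2319, 0.1540, 0.1624], E[r] = 2.2459, γ^t·E[r] = 1.473522, running G = 9.021160
t=5: π = [0.1613, 0.1453, 0.1452, 0.2318, 0.1540, 0.1624], E[r] = 2.2455, γ^t·E[r] = 1.325942, running G = 10.347103
t=6: π = [0.1613, 0.1453, 0.1452, 0.2319, 0.1540, 0.1624], E[r] = 2.2456, γ^t·E[r] = 1.193386, running G = 11.540489
t=7: π = [0.1613, 0.1453, 0.1452, 0.2319, 0.1540, 0.1624], E[r] = 2.2456, γ^t·E[r] = 1.074042, running G = 12.614531
t=8: π = [0.1613, 0.1453, 0.1452, 0.2319, 0.1540, 0.1624], E[r] = 2.2456, γ^t·E[r] = 0.966639, running G = 13.581170

G = 13.5812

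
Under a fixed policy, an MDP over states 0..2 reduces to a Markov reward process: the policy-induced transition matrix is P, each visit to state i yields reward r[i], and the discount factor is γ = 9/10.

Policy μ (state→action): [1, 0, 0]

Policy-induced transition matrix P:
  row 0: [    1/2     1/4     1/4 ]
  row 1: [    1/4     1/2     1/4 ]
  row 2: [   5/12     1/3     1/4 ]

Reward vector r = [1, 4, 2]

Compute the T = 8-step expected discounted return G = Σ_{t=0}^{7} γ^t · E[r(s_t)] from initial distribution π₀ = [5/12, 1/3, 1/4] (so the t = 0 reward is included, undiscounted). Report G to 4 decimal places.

t=0: π = [0.4167, 0.3333, 0.2500], E[r] = 2.2500, γ^t·E[r] = 2.250000, running G = 2.250000
t=1: π = [0.3958, 0.3542, 0.2500], E[r] = 2.3125, γ^t·E[r] = 2.081250, running G = 4.331250
t=2: π = [0.3906, 0.3594, 0.2500], E[r] = 2.3281, γ^t·E[r] = 1.885781, running G = 6.217031
t=3: π = [0.3893, 0.3607, 0.2500], E[r] = 2.3320, γ^t·E[r] = 1.700051, running G = 7.917082
t=4: π = [0.3890, 0.3610, 0.2500], E[r] = 2.3330, γ^t·E[r] = 1.530686, running G = 9.447768
t=5: π = [0.3889, 0.3611, 0.2500], E[r] = 2.3333, γ^t·E[r] = 1.377762, running G = 10.825530
t=6: π = [0.3889, 0.3611, 0.2500], E[r] = 2.3333, γ^t·E[r] = 1.240018, running G = 12.065549
t=7: π = [0.3889, 0.3611, 0.2500], E[r] = 2.3333, γ^t·E[r] = 1.116024, running G = 13.181572

G = 13.1816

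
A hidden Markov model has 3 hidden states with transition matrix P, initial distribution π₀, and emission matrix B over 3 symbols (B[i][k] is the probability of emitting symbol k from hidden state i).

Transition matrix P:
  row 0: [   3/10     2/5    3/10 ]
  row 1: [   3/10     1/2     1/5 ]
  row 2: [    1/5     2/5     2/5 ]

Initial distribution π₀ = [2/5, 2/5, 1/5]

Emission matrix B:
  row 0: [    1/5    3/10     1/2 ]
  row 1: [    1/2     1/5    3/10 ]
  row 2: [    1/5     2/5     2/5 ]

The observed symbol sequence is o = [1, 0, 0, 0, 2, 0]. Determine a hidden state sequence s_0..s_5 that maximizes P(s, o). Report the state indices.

t=0: δ = [1.200e-01, 8.000e-02, 8.000e-02]  (obs o_0=1)
t=1: δ = [7.200e-03, 2.400e-02, 7.200e-03]  ψ = [0, 0, 0]  (obs o_1=0)
t=2: δ = [1.440e-03, 6.000e-03, 9.600e-04]  ψ = [1, 1, 1]  (obs o_2=0)
t=3: δ = [3.600e-04, 1.500e-03, 2.400e-04]  ψ = [1, 1, 1]  (obs o_3=0)
t=4: δ = [2.250e-04, 2.250e-04, 1.200e-04]  ψ = [1, 1, 1]  (obs o_4=2)
t=5: δ = [1.350e-05, 5.625e-05, 1.350e-05]  ψ = [0, 1, 0]  (obs o_5=0)
backtrack: best end state = 1; path = [0, 1, 1, 1, 1, 1]

path = [0, 1, 1, 1, 1, 1]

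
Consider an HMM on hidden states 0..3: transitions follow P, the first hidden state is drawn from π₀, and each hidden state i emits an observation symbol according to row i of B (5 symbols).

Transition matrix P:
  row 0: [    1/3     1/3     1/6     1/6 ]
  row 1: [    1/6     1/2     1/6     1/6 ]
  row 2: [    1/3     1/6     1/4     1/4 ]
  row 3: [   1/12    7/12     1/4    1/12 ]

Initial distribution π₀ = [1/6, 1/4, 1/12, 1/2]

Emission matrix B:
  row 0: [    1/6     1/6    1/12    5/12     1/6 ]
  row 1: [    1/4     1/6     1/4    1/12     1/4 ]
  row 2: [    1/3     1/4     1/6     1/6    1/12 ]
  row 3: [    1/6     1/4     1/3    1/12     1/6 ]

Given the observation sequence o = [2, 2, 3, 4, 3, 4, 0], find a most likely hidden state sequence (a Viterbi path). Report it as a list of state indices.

t=0: δ = [1.389e-02, 6.250e-02, 1.389e-02, 1.667e-01]  (obs o_0=2)
t=1: δ = [1.157e-03, 2.431e-02, 6.944e-03, 4.630e-03]  ψ = [3, 3, 3, 3]  (obs o_1=2)
t=2: δ = [1.688e-03, 1.013e-03, 6.752e-04, 3.376e-04]  ψ = [1, 1, 1, 1]  (obs o_2=3)
t=3: δ = [9.377e-05, 1.407e-04, 2.344e-05, 4.689e-05]  ψ = [0, 0, 0, 0]  (obs o_3=4)
t=4: δ = [1.302e-05, 5.861e-06, 3.907e-06, 1.954e-06]  ψ = [0, 1, 1, 1]  (obs o_4=3)
t=5: δ = [7.235e-07, 1.085e-06, 1.809e-07, 3.618e-07]  ψ = [0, 0, 0, 0]  (obs o_5=4)
t=6: δ = [4.020e-08, 1.357e-07, 6.030e-08, 3.015e-08]  ψ = [0, 1, 1, 1]  (obs o_6=0)
backtrack: best end state = 1; path = [3, 1, 0, 0, 0, 1, 1]

path = [3, 1, 0, 0, 0, 1, 1]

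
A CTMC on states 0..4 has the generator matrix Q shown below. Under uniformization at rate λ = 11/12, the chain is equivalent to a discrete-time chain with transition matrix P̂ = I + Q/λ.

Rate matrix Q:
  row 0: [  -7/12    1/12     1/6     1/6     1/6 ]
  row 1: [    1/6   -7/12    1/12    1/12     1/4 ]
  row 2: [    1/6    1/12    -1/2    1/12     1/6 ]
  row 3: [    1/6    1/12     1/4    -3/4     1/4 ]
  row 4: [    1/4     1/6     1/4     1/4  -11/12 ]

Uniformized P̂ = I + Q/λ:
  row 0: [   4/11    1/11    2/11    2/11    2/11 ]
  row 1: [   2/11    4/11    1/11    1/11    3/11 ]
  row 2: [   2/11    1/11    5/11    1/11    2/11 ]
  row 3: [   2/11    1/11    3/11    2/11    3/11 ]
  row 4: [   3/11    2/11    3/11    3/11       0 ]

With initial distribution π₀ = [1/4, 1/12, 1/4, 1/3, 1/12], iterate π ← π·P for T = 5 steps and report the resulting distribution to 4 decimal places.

t=0: π = [0.2500, 0.0833, 0.2500, 0.3333, 0.0833]
t=1: π = [0.2348, 0.1212, 0.2803, 0.1591, 0.2045]
t=2: π = [0.2431, 0.1426, 0.2803, 0.1639, 0.1701]
t=3: π = [0.2415, 0.1453, 0.2757, 0.1588, 0.1788]
t=4: π = [0.2420, 0.1468, 0.2745, 0.1598, 0.1770]
t=5: π = [0.2419, 0.1470, 0.2739, 0.1596, 0.1775]

π = [0.2419, 0.1470, 0.2739, 0.1596, 0.1775]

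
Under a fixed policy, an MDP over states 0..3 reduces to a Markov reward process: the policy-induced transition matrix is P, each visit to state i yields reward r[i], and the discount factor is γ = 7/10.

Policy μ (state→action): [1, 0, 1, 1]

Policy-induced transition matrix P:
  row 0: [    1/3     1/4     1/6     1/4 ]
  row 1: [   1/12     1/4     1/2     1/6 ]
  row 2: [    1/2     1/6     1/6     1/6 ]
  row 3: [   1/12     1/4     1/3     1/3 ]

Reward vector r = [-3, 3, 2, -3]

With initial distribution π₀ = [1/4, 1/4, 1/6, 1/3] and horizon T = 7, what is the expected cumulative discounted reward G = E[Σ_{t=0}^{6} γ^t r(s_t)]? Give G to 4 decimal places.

G = -1.0263

t=0: π = [0.2500, 0.2500, 0.1667, 0.3333], E[r] = -0.6667, γ^t·E[r] = -0.666667, running G = -0.666667
t=1: π = [0.2153, 0.2361, 0.3056, 0.2431], E[r] = -0.0556, γ^t·E[r] = -0.038889, running G = -0.705556
t=2: π = [0.2645, 0.2245, 0.2859, 0.2251], E[r] = -0.2234, γ^t·E[r] = -0.109456, running G = -0.815012
t=3: π = [0.2686, 0.2262, 0.2790, 0.2262], E[r] = -0.2478, γ^t·E[r] = -0.084989, running G = -0.900001
t=4: π = [0.2667, 0.2267, 0.2798, 0.2268], E[r] = -0.2407, γ^t·E[r] = -0.057792, running G = -0.957793
t=5: π = [0.2666, 0.2267, 0.2800, 0.2267], E[r] = -0.2397, γ^t·E[r] = -0.040282, running G = -0.998075
t=6: π = [0.2667, 0.2267, 0.2800, 0.2267], E[r] = -0.2400, γ^t·E[r] = -0.028232, running G = -1.026308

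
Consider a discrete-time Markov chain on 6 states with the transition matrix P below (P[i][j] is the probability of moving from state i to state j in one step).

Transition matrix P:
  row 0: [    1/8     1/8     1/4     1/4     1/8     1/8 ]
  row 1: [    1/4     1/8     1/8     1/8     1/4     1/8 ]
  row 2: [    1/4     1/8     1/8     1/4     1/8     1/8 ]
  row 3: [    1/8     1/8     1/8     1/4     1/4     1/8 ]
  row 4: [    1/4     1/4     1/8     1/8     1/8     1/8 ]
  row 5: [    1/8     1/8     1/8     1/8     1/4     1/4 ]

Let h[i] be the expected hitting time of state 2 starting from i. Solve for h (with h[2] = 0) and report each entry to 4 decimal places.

h = [6.0000, 6.7368, 0.0000, 6.8421, 6.7368, 6.8421]

First-step conditioning: h[2] = 0; for i ≠ 2, h[i] = 1 + Σ_k P[i][k]·h[k].
  h[0] = 1 + 1/8·h[0] + 1/8·h[1] + 1/4·h[3] + 1/8·h[4] + 1/8·h[5]
  h[1] = 1 + 1/4·h[0] + 1/8·h[1] + 1/8·h[3] + 1/4·h[4] + 1/8·h[5]
  h[3] = 1 + 1/8·h[0] + 1/8·h[1] + 1/4·h[3] + 1/4·h[4] + 1/8·h[5]
  h[4] = 1 + 1/4·h[0] + 1/4·h[1] + 1/8·h[3] + 1/8·h[4] + 1/8·h[5]
  h[5] = 1 + 1/8·h[0] + 1/8·h[1] + 1/8·h[3] + 1/4·h[4] + 1/4·h[5]
Solving the 5×5 linear system over states ≠ 2 gives exactly h = [6, 128/19, 0, 130/19, 128/19, 130/19] (h[2] = 0 is the target).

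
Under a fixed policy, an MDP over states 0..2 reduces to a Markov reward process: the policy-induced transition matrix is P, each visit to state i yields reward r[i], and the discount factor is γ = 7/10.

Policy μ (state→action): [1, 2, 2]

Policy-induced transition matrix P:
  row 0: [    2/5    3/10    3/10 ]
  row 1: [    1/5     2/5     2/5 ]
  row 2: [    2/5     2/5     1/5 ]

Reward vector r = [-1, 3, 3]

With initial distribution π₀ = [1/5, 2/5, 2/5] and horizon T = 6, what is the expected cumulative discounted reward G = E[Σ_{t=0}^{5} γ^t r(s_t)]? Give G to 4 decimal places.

t=0: π = [0.2000, 0.4000, 0.4000], E[r] = 2.2000, γ^t·E[r] = 2.200000, running G = 2.200000
t=1: π = [0.3200, 0.3800, 0.3000], E[r] = 1.7200, γ^t·E[r] = 1.204000, running G = 3.404000
t=2: π = [0.3240, 0.3680, 0.3080], E[r] = 1.7040, γ^t·E[r] = 0.834960, running G = 4.238960
t=3: π = [0.3264, 0.3676, 0.3060], E[r] = 1.6944, γ^t·E[r] = 0.581179, running G = 4.820139
t=4: π = [0.3265, 0.3674, 0.3062], E[r] = 1.6941, γ^t·E[r] = 0.406749, running G = 5.226888
t=5: π = [0.3265, 0.3674, 0.3061], E[r] = 1.6939, γ^t·E[r] = 0.284692, running G = 5.511580

G = 5.5116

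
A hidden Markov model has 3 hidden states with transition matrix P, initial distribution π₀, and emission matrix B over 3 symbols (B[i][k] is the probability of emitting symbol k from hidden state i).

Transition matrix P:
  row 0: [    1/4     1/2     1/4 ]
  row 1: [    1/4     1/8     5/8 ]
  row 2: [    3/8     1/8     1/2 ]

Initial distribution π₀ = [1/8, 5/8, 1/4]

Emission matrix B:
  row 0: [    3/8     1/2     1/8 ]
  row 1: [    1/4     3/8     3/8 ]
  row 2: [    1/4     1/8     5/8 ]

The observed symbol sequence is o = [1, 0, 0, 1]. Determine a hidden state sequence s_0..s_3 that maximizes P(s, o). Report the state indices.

path = [1, 2, 0, 1]

t=0: δ = [6.250e-02, 2.344e-01, 3.125e-02]  (obs o_0=1)
t=1: δ = [2.197e-02, 7.812e-03, 3.662e-02]  ψ = [1, 0, 1]  (obs o_1=0)
t=2: δ = [5.150e-03, 2.747e-03, 4.578e-03]  ψ = [2, 0, 2]  (obs o_2=0)
t=3: δ = [8.583e-04, 9.656e-04, 2.861e-04]  ψ = [2, 0, 2]  (obs o_3=1)
backtrack: best end state = 1; path = [1, 2, 0, 1]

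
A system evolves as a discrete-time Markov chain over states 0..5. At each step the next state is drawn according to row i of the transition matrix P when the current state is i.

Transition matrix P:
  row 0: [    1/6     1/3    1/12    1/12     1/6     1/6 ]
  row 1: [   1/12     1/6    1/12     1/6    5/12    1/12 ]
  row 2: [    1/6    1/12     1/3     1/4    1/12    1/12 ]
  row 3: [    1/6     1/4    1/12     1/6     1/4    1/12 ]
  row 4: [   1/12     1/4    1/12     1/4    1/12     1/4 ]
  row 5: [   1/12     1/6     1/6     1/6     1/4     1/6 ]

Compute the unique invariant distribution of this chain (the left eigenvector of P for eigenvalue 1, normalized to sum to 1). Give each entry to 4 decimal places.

π = [0.1193, 0.2096, 0.1268, 0.1854, 0.2176, 0.1413]

Balance equations π_j = Σ_i π_i·P[i][j]:
  π_0 = 1/6·π_0 + 1/12·π_1 + 1/6·π_2 + 1/6·π_3 + 1/12·π_4 + 1/12·π_5
  π_1 = 1/3·π_0 + 1/6·π_1 + 1/12·π_2 + 1/4·π_3 + 1/4·π_4 + 1/6·π_5
  π_2 = 1/12·π_0 + 1/12·π_1 + 1/3·π_2 + 1/12·π_3 + 1/12·π_4 + 1/6·π_5
  π_3 = 1/12·π_0 + 1/6·π_1 + 1/4·π_2 + 1/6·π_3 + 1/4·π_4 + 1/6·π_5
  π_4 = 1/6·π_0 + 5/12·π_1 + 1/12·π_2 + 1/4·π_3 + 1/12·π_4 + 1/4·π_5
  normalize: π_0 + π_1 + π_2 + π_3 + π_4 + π_5 = 1
Solving the linear system gives exactly π = [26117/218929, 1240/5917, 27763/218929, 40595/218929, 47636/218929, 30938/218929].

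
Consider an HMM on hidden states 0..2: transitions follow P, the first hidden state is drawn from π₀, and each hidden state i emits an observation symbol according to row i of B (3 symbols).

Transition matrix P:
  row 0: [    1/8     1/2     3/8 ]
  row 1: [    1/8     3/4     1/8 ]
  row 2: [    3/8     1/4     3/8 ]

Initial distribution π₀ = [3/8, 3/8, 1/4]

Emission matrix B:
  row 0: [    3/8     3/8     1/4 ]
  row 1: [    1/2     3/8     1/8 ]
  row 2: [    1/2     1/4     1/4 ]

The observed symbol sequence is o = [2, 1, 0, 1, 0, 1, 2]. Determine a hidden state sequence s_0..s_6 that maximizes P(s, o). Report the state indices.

path = [0, 1, 1, 1, 1, 1, 1]

t=0: δ = [9.375e-02, 4.688e-02, 6.250e-02]  (obs o_0=2)
t=1: δ = [8.789e-03, 1.758e-02, 8.789e-03]  ψ = [2, 0, 0]  (obs o_1=1)
t=2: δ = [1.236e-03, 6.592e-03, 1.648e-03]  ψ = [2, 1, 0]  (obs o_2=0)
t=3: δ = [3.090e-04, 1.854e-03, 2.060e-04]  ψ = [1, 1, 1]  (obs o_3=1)
t=4: δ = [8.690e-05, 6.952e-04, 1.159e-04]  ψ = [1, 1, 1]  (obs o_4=0)
t=5: δ = [3.259e-05, 1.955e-04, 2.173e-05]  ψ = [1, 1, 1]  (obs o_5=1)
t=6: δ = [6.110e-06, 1.833e-05, 6.110e-06]  ψ = [1, 1, 1]  (obs o_6=2)
backtrack: best end state = 1; path = [0, 1, 1, 1, 1, 1, 1]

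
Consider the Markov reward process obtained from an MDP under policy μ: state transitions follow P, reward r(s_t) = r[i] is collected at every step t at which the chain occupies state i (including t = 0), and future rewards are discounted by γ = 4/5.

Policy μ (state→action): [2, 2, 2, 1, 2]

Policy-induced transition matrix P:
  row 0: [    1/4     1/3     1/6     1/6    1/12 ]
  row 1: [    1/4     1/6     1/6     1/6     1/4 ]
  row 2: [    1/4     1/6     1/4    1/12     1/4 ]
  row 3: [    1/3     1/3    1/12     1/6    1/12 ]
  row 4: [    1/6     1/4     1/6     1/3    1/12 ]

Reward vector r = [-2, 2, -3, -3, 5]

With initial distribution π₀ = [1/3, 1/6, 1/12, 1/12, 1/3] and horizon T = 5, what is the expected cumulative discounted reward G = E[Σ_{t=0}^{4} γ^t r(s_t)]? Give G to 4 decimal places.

G = 0.0648

t=0: π = [0.3333, 0.1667, 0.0833, 0.0833, 0.3333], E[r] = 0.8333, γ^t·E[r] = 0.833333, running G = 0.833333
t=1: π = [0.2292, 0.2639, 0.1667, 0.2153, 0.1250], E[r] = -0.4514, γ^t·E[r] = -0.361111, running G = 0.472222
t=2: π = [0.2575, 0.2512, 0.1626, 0.1736, 0.1551], E[r] = -0.2459, γ^t·E[r] = -0.157407, running G = 0.314815
t=3: π = [0.2515, 0.2514, 0.1658, 0.1790, 0.1523], E[r] = -0.2729, γ^t·E[r] = -0.139704, running G = 0.175111
t=4: π = [0.2522, 0.2511, 0.1656, 0.1782, 0.1529], E[r] = -0.2693, γ^t·E[r] = -0.110306, running G = 0.064805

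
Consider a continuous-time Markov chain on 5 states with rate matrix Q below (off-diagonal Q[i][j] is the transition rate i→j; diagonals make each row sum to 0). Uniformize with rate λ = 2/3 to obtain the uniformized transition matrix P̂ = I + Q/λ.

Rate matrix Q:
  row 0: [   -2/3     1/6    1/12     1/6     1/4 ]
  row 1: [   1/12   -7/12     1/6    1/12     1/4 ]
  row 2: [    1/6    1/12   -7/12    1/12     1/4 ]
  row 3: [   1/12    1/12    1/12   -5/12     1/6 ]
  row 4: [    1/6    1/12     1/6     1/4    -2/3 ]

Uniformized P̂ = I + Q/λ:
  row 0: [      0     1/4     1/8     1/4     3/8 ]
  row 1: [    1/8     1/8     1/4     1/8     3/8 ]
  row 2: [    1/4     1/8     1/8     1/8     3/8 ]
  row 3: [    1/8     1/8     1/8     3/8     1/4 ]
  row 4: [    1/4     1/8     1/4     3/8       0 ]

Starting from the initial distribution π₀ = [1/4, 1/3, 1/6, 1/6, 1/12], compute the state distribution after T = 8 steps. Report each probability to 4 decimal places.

π = [0.1580, 0.1447, 0.1741, 0.2756, 0.2476]

t=0: π = [0.2500, 0.3333, 0.1667, 0.1667, 0.0833]
t=1: π = [0.1250, 0.1563, 0.1771, 0.2188, 0.3229]
t=2: π = [0.1719, 0.1406, 0.1849, 0.2760, 0.2266]
t=3: π = [0.1549, 0.1465, 0.1709, 0.2721, 0.2555]
t=4: π = [0.1589, 0.1444, 0.1753, 0.2763, 0.2452]
t=5: π = [0.1577, 0.1449, 0.1737, 0.2752, 0.2485]
t=6: π = [0.1581, 0.1447, 0.1742, 0.2757, 0.2474]
t=7: π = [0.1579, 0.1448, 0.1740, 0.2755, 0.2478]
t=8: π = [0.1580, 0.1447, 0.1741, 0.2756, 0.2476]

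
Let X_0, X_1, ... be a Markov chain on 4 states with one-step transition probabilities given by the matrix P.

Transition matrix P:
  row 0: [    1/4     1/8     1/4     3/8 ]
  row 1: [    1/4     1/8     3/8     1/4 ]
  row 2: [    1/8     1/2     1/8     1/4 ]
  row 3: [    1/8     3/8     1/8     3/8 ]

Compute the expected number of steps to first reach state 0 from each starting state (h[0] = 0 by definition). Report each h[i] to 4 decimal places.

First-step conditioning: h[0] = 0; for i ≠ 0, h[i] = 1 + Σ_k P[i][k]·h[k].
  h[1] = 1 + 1/8·h[1] + 3/8·h[2] + 1/4·h[3]
  h[2] = 1 + 1/2·h[1] + 1/8·h[2] + 1/4·h[3]
  h[3] = 1 + 3/8·h[1] + 1/8·h[2] + 3/8·h[3]
Solving the 3×3 linear system over states ≠ 0 gives exactly h = [0, 560/103, 616/103, 624/103] (h[0] = 0 is the target).

h = [0.0000, 5.4369, 5.9806, 6.0583]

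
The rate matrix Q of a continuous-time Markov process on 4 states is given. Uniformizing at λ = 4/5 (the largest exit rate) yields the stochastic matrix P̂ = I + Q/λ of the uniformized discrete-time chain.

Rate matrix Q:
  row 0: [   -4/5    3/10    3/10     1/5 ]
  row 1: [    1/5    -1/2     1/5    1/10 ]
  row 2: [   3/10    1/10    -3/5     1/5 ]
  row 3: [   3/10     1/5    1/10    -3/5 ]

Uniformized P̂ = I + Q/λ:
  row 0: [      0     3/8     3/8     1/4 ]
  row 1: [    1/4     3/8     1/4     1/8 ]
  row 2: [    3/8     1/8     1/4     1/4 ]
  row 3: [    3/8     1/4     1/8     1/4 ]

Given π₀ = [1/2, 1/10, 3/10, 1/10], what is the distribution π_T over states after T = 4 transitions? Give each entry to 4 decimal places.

π = [0.2495, 0.2836, 0.2528, 0.2140]

t=0: π = [0.5000, 0.1000, 0.3000, 0.1000]
t=1: π = [0.1750, 0.2875, 0.3000, 0.2375]
t=2: π = [0.2734, 0.2703, 0.2422, 0.2141]
t=3: π = [0.2387, 0.2877, 0.2574, 0.2162]
t=4: π = [0.2495, 0.2836, 0.2528, 0.2140]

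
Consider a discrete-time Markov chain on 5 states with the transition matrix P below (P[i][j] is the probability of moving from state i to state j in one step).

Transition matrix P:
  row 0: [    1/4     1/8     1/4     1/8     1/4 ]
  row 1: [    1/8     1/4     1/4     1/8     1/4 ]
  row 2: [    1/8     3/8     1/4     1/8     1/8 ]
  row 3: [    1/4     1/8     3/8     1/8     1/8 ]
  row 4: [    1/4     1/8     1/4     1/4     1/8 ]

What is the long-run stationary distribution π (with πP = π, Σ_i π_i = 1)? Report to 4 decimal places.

π = [0.1890, 0.2195, 0.2684, 0.1470, 0.1761]

Balance equations π_j = Σ_i π_i·P[i][j]:
  π_0 = 1/4·π_0 + 1/8·π_1 + 1/8·π_2 + 1/4·π_3 + 1/4·π_4
  π_1 = 1/8·π_0 + 1/4·π_1 + 3/8·π_2 + 1/8·π_3 + 1/8·π_4
  π_2 = 1/4·π_0 + 1/4·π_1 + 1/4·π_2 + 3/8·π_3 + 1/4·π_4
  π_3 = 1/8·π_0 + 1/8·π_1 + 1/8·π_2 + 1/8·π_3 + 1/4·π_4
  normalize: π_0 + π_1 + π_2 + π_3 + π_4 = 1
Solving the linear system gives exactly π = [86/455, 899/4095, 157/585, 86/585, 103/585].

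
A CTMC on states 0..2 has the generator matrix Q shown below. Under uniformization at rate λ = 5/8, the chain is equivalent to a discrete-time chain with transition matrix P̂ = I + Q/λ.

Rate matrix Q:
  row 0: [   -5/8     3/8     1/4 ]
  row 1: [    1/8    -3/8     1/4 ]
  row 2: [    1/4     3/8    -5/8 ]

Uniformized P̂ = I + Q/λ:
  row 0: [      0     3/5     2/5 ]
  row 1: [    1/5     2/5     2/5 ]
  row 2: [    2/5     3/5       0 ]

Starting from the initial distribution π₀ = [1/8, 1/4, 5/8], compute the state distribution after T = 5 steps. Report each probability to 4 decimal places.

π = [0.2177, 0.5001, 0.2822]

t=0: π = [0.1250, 0.2500, 0.6250]
t=1: π = [0.3000, 0.5500, 0.1500]
t=2: π = [0.1700, 0.4900, 0.3400]
t=3: π = [0.2340, 0.5020, 0.2640]
t=4: π = [0.2060, 0.4996, 0.2944]
t=5: π = [0.2177, 0.5001, 0.2822]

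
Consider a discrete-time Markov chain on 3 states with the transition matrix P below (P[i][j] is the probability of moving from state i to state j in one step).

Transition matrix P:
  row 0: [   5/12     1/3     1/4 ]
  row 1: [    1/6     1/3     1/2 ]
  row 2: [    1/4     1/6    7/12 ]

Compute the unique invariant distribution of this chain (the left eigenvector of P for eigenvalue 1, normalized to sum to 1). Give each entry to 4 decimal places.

Balance equations π_j = Σ_i π_i·P[i][j]:
  π_0 = 5/12·π_0 + 1/6·π_1 + 1/4·π_2
  π_1 = 1/3·π_0 + 1/3·π_1 + 1/6·π_2
  normalize: π_0 + π_1 + π_2 = 1
Solving the linear system gives exactly π = [14/51, 13/51, 8/17].

π = [0.2745, 0.2549, 0.4706]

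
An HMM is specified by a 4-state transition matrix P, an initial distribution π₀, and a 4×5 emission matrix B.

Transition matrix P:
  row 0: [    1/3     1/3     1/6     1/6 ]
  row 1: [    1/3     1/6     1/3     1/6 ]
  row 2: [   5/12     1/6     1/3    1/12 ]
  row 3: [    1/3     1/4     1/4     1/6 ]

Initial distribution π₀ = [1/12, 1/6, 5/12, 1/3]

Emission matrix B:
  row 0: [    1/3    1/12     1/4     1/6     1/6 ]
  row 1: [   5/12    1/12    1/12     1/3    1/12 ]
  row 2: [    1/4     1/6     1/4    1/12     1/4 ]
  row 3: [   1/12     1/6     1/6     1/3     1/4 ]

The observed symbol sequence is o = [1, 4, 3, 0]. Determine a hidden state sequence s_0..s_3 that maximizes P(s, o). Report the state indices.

path = [2, 0, 1, 0]

t=0: δ = [6.944e-03, 1.389e-02, 6.944e-02, 5.556e-02]  (obs o_0=1)
t=1: δ = [4.823e-03, 1.157e-03, 5.787e-03, 2.315e-03]  ψ = [2, 3, 2, 3]  (obs o_1=4)
t=2: δ = [4.019e-04, 5.358e-04, 1.608e-04, 2.679e-04]  ψ = [2, 0, 2, 0]  (obs o_2=3)
t=3: δ = [5.954e-05, 5.582e-05, 4.465e-05, 7.442e-06]  ψ = [1, 0, 1, 1]  (obs o_3=0)
backtrack: best end state = 0; path = [2, 0, 1, 0]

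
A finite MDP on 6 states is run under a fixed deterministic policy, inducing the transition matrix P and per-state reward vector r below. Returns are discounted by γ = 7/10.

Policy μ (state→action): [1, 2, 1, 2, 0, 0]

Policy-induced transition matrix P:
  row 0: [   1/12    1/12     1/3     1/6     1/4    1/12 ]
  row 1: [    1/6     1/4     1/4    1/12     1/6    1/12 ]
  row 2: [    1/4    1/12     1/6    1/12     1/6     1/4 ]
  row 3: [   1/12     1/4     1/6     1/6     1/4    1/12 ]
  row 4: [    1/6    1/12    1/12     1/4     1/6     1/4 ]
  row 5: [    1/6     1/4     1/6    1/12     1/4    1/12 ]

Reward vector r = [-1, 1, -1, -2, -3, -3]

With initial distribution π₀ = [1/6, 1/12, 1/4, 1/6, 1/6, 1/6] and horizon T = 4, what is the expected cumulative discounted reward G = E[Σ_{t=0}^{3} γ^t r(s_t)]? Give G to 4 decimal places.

G = -4.0333

t=0: π = [0.1667, 0.0833, 0.2500, 0.1667, 0.1667, 0.1667], E[r] = -1.6667, γ^t·E[r] = -1.666667, running G = -1.666667
t=1: π = [0.1597, 0.1528, 0.1875, 0.1389, 0.2083, 0.1528], E[r] = -1.5556, γ^t·E[r] = -1.088889, running G = -2.755556
t=2: π = [0.1574, 0.1574, 0.1887, 0.1429, 0.2043, 0.1493], E[r] = -1.5353, γ^t·E[r] = -0.752297, running G = -3.507853
t=3: π = [0.1574, 0.1583, 0.1890, 0.1424, 0.2041, 0.1488], E[r] = -1.5318, γ^t·E[r] = -0.525401, running G = -4.033254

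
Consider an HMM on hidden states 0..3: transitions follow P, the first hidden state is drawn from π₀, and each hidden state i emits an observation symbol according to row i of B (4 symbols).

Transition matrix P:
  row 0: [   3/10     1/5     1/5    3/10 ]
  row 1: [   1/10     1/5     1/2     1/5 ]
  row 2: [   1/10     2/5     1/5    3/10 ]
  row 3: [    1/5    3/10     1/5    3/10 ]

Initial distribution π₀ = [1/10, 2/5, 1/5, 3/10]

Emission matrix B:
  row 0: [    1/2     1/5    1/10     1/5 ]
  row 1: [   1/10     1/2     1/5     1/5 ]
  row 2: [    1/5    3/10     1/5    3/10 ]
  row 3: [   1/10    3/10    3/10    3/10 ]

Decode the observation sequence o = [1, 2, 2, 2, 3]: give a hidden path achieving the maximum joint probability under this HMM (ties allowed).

t=0: δ = [2.000e-02, 2.000e-01, 6.000e-02, 9.000e-02]  (obs o_0=1)
t=1: δ = [2.000e-03, 8.000e-03, 2.000e-02, 1.200e-02]  ψ = [1, 1, 1, 1]  (obs o_1=2)
t=2: δ = [2.400e-04, 1.600e-03, 8.000e-04, 1.800e-03]  ψ = [3, 2, 1, 2]  (obs o_2=2)
t=3: δ = [3.600e-05, 1.080e-04, 1.600e-04, 1.620e-04]  ψ = [3, 3, 1, 3]  (obs o_3=2)
t=4: δ = [6.480e-06, 1.280e-05, 1.620e-05, 1.458e-05]  ψ = [3, 2, 1, 3]  (obs o_4=3)
backtrack: best end state = 2; path = [1, 2, 3, 1, 2]

path = [1, 2, 3, 1, 2]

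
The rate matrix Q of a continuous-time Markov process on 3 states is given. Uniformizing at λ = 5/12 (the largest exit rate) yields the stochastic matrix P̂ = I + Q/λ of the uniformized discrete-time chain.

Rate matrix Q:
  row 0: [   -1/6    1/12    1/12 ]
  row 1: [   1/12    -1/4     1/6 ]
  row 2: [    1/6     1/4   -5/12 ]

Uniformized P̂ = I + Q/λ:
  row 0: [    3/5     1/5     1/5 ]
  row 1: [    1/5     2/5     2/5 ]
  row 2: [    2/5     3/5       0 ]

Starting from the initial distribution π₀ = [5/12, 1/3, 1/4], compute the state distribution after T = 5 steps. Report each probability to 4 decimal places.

t=0: π = [0.4167, 0.3333, 0.2500]
t=1: π = [0.4167, 0.3667, 0.2167]
t=2: π = [0.4100, 0.3600, 0.2300]
t=3: π = [0.4100, 0.3640, 0.2260]
t=4: π = [0.4092, 0.3632, 0.2276]
t=5: π = [0.4092, 0.3637, 0.2271]

π = [0.4092, 0.3637, 0.2271]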